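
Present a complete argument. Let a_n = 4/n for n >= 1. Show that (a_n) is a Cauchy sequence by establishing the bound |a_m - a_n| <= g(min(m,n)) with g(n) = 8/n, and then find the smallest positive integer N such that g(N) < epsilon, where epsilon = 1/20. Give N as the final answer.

For any m, n >= 1, by the triangle inequality:
|a_m - a_n| = |4/m - 4/n| <= 4*1/m + 4*1/n <= 8/min(m,n).
So g(n) = 8/n bounds the Cauchy difference. Since g(n) -> 0, (a_n) is Cauchy.
Now solve g(N) < 1/20: 8/N < 1/20 <=> N > 8 / (1/20) = 160.
The smallest integer strictly greater than 160 is N = 161.
Check: g(161) = 8/161 = 8/161 < 1/20; g(160) = 1/20 >= 1/20. So N = 161.

161


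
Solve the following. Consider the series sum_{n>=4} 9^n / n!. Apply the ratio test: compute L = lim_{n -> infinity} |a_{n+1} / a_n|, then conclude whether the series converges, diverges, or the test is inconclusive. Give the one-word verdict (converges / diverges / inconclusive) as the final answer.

Let a_n denote the general term. Form the ratio a_{n+1}/a_n and simplify:
a_{n+1}/a_n = 9/(n + 1)
Take the limit as n -> infinity: L = 0.
Since L = 0 < 1, the ratio test implies the series converges.

converges


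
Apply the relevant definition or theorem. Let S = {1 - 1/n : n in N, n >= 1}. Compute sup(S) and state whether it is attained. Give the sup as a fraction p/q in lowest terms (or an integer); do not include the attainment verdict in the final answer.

Analysis:
- Values: 0, 1/2, 2/3, 3/4, ... strictly increasing.
- Minimum is 0 (n=1); inf = 0 (attained).
- 1 - 1/n -> 1 from below; sup = 1, not attained.
Conclusion: sup(S) = 1, not attained in S.

1


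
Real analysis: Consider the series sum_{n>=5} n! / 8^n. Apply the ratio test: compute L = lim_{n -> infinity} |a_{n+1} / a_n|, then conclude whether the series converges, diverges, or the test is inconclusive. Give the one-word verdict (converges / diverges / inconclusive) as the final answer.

Let a_n denote the general term. Form the ratio a_{n+1}/a_n and simplify:
a_{n+1}/a_n = n/8 + 1/8
Take the limit as n -> infinity: L = infinity.
Since L = infinity > 1 (or L = infinity), the ratio test implies the series diverges.

diverges


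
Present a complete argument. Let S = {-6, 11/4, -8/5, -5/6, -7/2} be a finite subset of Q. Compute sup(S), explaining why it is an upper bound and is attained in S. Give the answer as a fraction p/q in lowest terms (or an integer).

S is finite, so sup(S) = max(S).
Sorted decreasing:
11/4, -5/6, -8/5, -7/2, -6
The extremum is 11/4.
For every x in S, x <= 11/4. And 11/4 is in S, so it is attained.
Therefore sup(S) = 11/4.

11/4


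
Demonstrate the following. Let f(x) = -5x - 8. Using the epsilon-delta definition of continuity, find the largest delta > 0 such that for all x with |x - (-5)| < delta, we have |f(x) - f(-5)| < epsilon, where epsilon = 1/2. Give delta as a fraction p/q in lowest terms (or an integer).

We compute f(-5) = -5*(-5) - 8 = 17.
|f(x) - f(-5)| = |-5x - 8 - (17)| = |-5(x - (-5))| = 5|x - (-5)|.
We need 5|x - (-5)| < 1/2, i.e. |x - (-5)| < 1/2 / 5 = 1/10.
So any delta <= 1/10 works. Conversely, if delta > 1/10, then x = -5 + 1/10 satisfies |x - (-5)| = 1/10 < delta but |f(x) - f(-5)| = 5 * 1/10 = 1/2, which is not < 1/2; so no larger delta works.
Hence the largest such delta is 1/10.

1/10


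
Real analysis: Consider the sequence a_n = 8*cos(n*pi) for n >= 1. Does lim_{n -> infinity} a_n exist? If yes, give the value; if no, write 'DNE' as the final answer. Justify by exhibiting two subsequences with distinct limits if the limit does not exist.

Examine the behaviour of a_n along subsequences.
cos(n*pi) = (-1)^n, so a_n = 8*(-1)^n. a_{2k} = 8 -> 8. a_{2k+1} = -8 -> -8.
Since these two subsequential limits are 8 and -8, distinct, the full sequence cannot converge (a convergent sequence has all subsequences tending to the same limit). So lim a_n does not exist.

DNE


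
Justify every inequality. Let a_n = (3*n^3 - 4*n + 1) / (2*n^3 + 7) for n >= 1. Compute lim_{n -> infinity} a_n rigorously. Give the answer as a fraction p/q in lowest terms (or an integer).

Divide numerator and denominator by n^3, the highest power:
numerator / n^3 = 3 - 4/n^2 + n^(-3)
denominator / n^3 = 2 + 7/n^3
As n -> infinity, all terms of the form c/n^k (k >= 1) tend to 0.
So numerator / n^3 -> 3 and denominator / n^3 -> 2.
Therefore lim a_n = 3/2.

3/2


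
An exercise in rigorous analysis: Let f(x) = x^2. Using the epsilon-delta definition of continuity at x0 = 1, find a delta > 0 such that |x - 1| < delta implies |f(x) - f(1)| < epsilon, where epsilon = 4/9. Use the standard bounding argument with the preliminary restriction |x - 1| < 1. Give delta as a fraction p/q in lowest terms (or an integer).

Factor: |x^2 - (1)^2| = |x - 1| * |x + 1|.
Impose |x - 1| < 1 first. Then |x + 1| = |(x - 1) + 2*(1)| <= |x - 1| + 2*|1| < 1 + 2 = 3.
So |x^2 - (1)^2| < delta * 3.
We need delta * 3 <= 4/9, i.e. delta <= 4/9/3 = 4/27.
Since 4/27 < 1, this is tighter than 1; take delta = 4/27.
So delta = 4/27 works.

4/27


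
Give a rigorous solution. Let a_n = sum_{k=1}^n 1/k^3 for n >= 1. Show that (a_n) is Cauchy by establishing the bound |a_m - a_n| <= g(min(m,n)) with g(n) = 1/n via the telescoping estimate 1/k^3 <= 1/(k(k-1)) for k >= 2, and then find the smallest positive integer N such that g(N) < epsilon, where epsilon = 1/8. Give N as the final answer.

For m > n >= 1: |a_m - a_n| = sum_{k=n+1}^m 1/k^3.
Use 1/k^3 <= 1/(k(k-1)) = 1/(k-1) - 1/k for k >= 2 (which holds since k^3 >= k^2 >= k(k-1) for k >= 2):
sum_{k=n+1}^m 1/k^3 <= sum_{k=n+1}^m (1/(k-1) - 1/k) = 1/n - 1/m <= 1/n.
By symmetry the same bound holds with n,m swapped, so |a_m - a_n| <= 1/min(m,n) = g(min(m,n)). Since g(n) -> 0, (a_n) is Cauchy.
Now solve g(N) < 1/8: 1/N < 1/8 <=> N > 1/(1/8) = 8.
The smallest integer strictly greater than 8 is N = 9.
Check: g(9) = 1/9 < 1/8; g(8) = 1/8 >= 1/8. So N = 9.

9


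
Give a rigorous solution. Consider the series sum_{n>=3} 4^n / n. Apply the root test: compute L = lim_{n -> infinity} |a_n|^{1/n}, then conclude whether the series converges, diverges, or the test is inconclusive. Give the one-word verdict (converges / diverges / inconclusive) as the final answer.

Let a_n denote the general term. Form |a_n|^(1/n) and simplify:
|a_n|^(1/n) = 4/n^(1/n)
Take the limit as n -> infinity: L = 4.
Since L = 4 > 1, the root test implies divergence.

diverges


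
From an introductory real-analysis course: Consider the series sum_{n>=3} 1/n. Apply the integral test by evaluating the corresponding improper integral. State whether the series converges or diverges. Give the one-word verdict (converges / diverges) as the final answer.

Let f(x) = 1/x. Then f is positive, continuous, and decreasing on [3, infinity), so the integral test applies.
Compute the improper integral int_{3}^infinity f(x) dx:
  antiderivative F(x) = log(x).
  As x -> infinity, log(x) -> infinity.
  So int = infinity - log(3) = infinity. By the integral test, the series diverges.

diverges


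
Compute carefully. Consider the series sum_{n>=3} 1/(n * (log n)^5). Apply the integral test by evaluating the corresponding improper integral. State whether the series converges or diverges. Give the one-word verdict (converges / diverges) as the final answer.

Let f(x) = 1/(x*log(x)^5). Then f is positive, continuous, and decreasing on [3, infinity), so the integral test applies.
Compute the improper integral int_{3}^infinity f(x) dx:
  antiderivative F(x) = -1/(4*log(x)^4).
  F(x) -> 0 as x -> infinity.  int = 0 - F(3) = 1/(4*log(3)^4) < infinity. By the integral test, the series converges.

converges


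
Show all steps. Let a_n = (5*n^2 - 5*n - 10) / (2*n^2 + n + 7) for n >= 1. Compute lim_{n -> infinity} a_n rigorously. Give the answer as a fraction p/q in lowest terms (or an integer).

Divide numerator and denominator by n^2, the highest power:
numerator / n^2 = 5 - 5/n - 10/n^2
denominator / n^2 = 2 + 1/n + 7/n^2
As n -> infinity, all terms of the form c/n^k (k >= 1) tend to 0.
So numerator / n^2 -> 5 and denominator / n^2 -> 2.
Therefore lim a_n = 5/2.

5/2


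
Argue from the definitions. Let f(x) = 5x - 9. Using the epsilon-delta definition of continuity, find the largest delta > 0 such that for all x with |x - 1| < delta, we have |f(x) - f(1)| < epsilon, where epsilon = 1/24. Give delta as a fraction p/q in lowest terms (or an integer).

We compute f(1) = 5*(1) - 9 = -4.
|f(x) - f(1)| = |5x - 9 - (-4)| = |5(x - 1)| = 5|x - 1|.
We need 5|x - 1| < 1/24, i.e. |x - 1| < 1/24 / 5 = 1/120.
So any delta <= 1/120 works. Conversely, if delta > 1/120, then x = 1 + 1/120 satisfies |x - 1| = 1/120 < delta but |f(x) - f(1)| = 5 * 1/120 = 1/24, which is not < 1/24; so no larger delta works.
Hence the largest such delta is 1/120.

1/120


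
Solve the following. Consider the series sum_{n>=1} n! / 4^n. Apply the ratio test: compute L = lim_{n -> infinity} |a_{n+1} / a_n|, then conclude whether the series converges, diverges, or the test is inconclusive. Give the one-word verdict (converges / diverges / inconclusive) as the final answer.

Let a_n denote the general term. Form the ratio a_{n+1}/a_n and simplify:
a_{n+1}/a_n = n/4 + 1/4
Take the limit as n -> infinity: L = infinity.
Since L = infinity > 1 (or L = infinity), the ratio test implies the series diverges.

diverges


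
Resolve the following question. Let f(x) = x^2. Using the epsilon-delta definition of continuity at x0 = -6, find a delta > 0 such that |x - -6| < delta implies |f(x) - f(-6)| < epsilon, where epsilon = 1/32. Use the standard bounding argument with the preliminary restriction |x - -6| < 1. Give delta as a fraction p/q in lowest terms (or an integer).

Factor: |x^2 - (-6)^2| = |x - -6| * |x + -6|.
Impose |x - -6| < 1 first. Then |x + -6| = |(x - -6) + 2*(-6)| <= |x - -6| + 2*|-6| < 1 + 12 = 13.
So |x^2 - (-6)^2| < delta * 13.
We need delta * 13 <= 1/32, i.e. delta <= 1/32/13 = 1/416.
Since 1/416 < 1, this is tighter than 1; take delta = 1/416.
So delta = 1/416 works.

1/416


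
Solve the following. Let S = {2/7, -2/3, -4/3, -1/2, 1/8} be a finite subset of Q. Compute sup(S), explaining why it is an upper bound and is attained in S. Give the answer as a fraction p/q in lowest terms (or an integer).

S is finite, so sup(S) = max(S).
Sorted decreasing:
2/7, 1/8, -1/2, -2/3, -4/3
The extremum is 2/7.
For every x in S, x <= 2/7. And 2/7 is in S, so it is attained.
Therefore sup(S) = 2/7.

2/7


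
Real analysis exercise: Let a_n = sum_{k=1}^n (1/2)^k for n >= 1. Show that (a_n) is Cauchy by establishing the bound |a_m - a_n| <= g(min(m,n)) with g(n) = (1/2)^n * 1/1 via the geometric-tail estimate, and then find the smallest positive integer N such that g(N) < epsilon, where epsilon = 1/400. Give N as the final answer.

For m > n >= 1: |a_m - a_n| = sum_{k=n+1}^m (1/2)^k < sum_{k=n+1}^infinity (1/2)^k = (1/2)^(n+1) / (1 - 1/2) = (1/2)^n * (1/2) * (2/1) = (1/2)^n * 1/1.
So g(n) = (1/2)^n / 1. Since g(n) -> 0, (a_n) is Cauchy.
Now solve g(N) < 1/400: (1/2)^N / 1 < 1/400 <=> 2^N > 1 / (1 * 1/400) = 400.
Check powers of 2: 2^8 = 256 <= 400, 2^9 = 512 > 400.
So the smallest such N is 9. Check: g(9) = 1/(1 * 512) = 1/512 < 1/400.

9


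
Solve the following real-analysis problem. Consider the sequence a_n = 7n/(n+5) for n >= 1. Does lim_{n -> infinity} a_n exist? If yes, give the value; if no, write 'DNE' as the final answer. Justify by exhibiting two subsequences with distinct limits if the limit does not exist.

Examine the behaviour of a_n along subsequences.
Even-n subsequence a_{2k} = 7(2k)/(2k+5) -> 7. Odd-n subsequence a_{2k+1} = 7(2k+1)/(2k+6) -> 7. Both tend to 7, which suggests the limit is 7; verify directly.
|a_n - 7| = |7n - 7(n+5)| / (n+5) = 35/(n+5) < 35/n for every n >= 1.
Given epsilon > 0, choose a positive integer N > 35/epsilon. Then for all n >= N, |a_n - 7| < 35/n <= 35/N < epsilon.
So by the definition of the limit, lim a_n exists and equals 7.

7


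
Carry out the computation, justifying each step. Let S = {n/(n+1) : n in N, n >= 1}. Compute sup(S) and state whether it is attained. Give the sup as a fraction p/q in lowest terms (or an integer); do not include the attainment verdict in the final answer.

Analysis:
- Values: 1/2, 2/3, 3/4, 4/5, ... strictly increasing.
- Minimum is 1/2 (n=1); inf = 1/2 (attained).
- n/(n+1) = 1 - 1/(n+1) -> 1 from below as n -> infinity, and never equals 1.
- So sup = 1 (not attained).
Conclusion: sup(S) = 1, not attained in S.

1


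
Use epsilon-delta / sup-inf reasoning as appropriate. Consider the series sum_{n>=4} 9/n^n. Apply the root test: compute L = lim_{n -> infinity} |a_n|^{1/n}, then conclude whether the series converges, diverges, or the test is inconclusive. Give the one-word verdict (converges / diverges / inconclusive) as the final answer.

Let a_n denote the general term. Form |a_n|^(1/n) and simplify:
|a_n|^(1/n) = 3^(2/n)/n
Take the limit as n -> infinity: L = 0.
Since L = 0 < 1, the root test implies convergence.

converges


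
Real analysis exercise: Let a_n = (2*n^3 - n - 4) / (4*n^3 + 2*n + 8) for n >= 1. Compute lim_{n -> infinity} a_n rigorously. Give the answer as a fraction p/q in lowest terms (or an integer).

Divide numerator and denominator by n^3, the highest power:
numerator / n^3 = 2 - 1/n^2 - 4/n^3
denominator / n^3 = 4 + 2/n^2 + 8/n^3
As n -> infinity, all terms of the form c/n^k (k >= 1) tend to 0.
So numerator / n^3 -> 2 and denominator / n^3 -> 4.
Therefore lim a_n = 1/2.

1/2


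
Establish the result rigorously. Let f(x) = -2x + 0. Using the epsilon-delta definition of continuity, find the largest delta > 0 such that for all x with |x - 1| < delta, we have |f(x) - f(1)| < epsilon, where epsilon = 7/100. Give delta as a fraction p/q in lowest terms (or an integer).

We compute f(1) = -2*(1) + 0 = -2.
|f(x) - f(1)| = |-2x + 0 - (-2)| = |-2(x - 1)| = 2|x - 1|.
We need 2|x - 1| < 7/100, i.e. |x - 1| < 7/100 / 2 = 7/200.
So any delta <= 7/200 works. Conversely, if delta > 7/200, then x = 1 + 7/200 satisfies |x - 1| = 7/200 < delta but |f(x) - f(1)| = 2 * 7/200 = 7/100, which is not < 7/100; so no larger delta works.
Hence the largest such delta is 7/200.

7/200


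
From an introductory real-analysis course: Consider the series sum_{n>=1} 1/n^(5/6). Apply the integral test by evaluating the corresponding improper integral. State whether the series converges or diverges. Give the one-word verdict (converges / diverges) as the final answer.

Let f(x) = x^(-5/6). Then f is positive, continuous, and decreasing on [1, infinity), so the integral test applies.
Compute the improper integral int_{1}^infinity f(x) dx:
  antiderivative F(x) = 6*x^(1/6).
  As x -> infinity, F(x) -> infinity (since p = 5/6 < 1).
  So the integral diverges. By the integral test, the series diverges.

diverges


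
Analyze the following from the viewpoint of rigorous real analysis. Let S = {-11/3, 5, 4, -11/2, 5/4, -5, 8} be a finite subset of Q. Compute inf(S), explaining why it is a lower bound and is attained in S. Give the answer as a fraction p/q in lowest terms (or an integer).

S is finite, so inf(S) = min(S).
Sorted increasing:
-11/2, -5, -11/3, 5/4, 4, 5, 8
The extremum is -11/2.
For every x in S, x >= -11/2. And -11/2 is in S, so it is attained.
Therefore inf(S) = -11/2.

-11/2


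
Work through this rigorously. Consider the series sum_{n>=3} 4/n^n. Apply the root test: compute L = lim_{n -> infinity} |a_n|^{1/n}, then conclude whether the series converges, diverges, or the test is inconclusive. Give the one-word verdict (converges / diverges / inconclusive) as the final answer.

Let a_n denote the general term. Form |a_n|^(1/n) and simplify:
|a_n|^(1/n) = 2^(2/n)/n
Take the limit as n -> infinity: L = 0.
Since L = 0 < 1, the root test implies convergence.

converges


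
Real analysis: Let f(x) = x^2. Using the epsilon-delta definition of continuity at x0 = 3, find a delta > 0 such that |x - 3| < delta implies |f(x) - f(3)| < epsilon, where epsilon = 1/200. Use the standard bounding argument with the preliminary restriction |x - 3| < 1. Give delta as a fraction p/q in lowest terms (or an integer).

Factor: |x^2 - (3)^2| = |x - 3| * |x + 3|.
Impose |x - 3| < 1 first. Then |x + 3| = |(x - 3) + 2*(3)| <= |x - 3| + 2*|3| < 1 + 6 = 7.
So |x^2 - (3)^2| < delta * 7.
We need delta * 7 <= 1/200, i.e. delta <= 1/200/7 = 1/1400.
Since 1/1400 < 1, this is tighter than 1; take delta = 1/1400.
So delta = 1/1400 works.

1/1400


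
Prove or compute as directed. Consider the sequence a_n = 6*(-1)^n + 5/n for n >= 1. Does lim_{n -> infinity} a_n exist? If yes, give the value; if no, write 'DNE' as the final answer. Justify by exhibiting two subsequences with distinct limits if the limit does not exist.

Examine the behaviour of a_n along subsequences.
a_{2k} = 6 + 5/(2k) -> 6. a_{2k+1} = -6 + 5/(2k+1) -> -6.
Since these two subsequential limits are 6 and -6, distinct, the full sequence cannot converge (a convergent sequence has all subsequences tending to the same limit). So lim a_n does not exist.

DNE


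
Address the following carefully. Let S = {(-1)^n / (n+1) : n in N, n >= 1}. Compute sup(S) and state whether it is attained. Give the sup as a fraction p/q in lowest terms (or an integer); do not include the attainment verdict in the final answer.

Analysis:
- Values: -1/2, 1/3, -1/4, 1/5, -1/6, ...
- Positive terms (even n): 1/(2+1), 1/(4+1), ... decreasing -> max = 1/3 (n=2).
- Negative terms (odd n): -1/(1+1), -1/(3+1), ... increasing -> min = -1/2 (n=1).
- So sup = 1/3 (attained at n=2); inf = -1/2 (attained at n=1).
Conclusion: sup(S) = 1/3, attained in S.

1/3


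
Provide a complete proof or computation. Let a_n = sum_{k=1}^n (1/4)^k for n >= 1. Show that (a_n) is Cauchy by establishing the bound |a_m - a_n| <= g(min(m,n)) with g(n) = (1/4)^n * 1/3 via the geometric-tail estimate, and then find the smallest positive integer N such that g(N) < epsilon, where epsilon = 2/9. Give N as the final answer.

For m > n >= 1: |a_m - a_n| = sum_{k=n+1}^m (1/4)^k < sum_{k=n+1}^infinity (1/4)^k = (1/4)^(n+1) / (1 - 1/4) = (1/4)^n * (1/4) * (4/3) = (1/4)^n * 1/3.
So g(n) = (1/4)^n / 3. Since g(n) -> 0, (a_n) is Cauchy.
Now solve g(N) < 2/9: (1/4)^N / 3 < 2/9 <=> 4^N > 1 / (3 * 2/9) = 3/2.
Check powers of 4: 4^0 = 1 <= 3/2, 4^1 = 4 > 3/2.
So the smallest such N is 1. Check: g(1) = 1/(3 * 4) = 1/12 < 2/9.

1


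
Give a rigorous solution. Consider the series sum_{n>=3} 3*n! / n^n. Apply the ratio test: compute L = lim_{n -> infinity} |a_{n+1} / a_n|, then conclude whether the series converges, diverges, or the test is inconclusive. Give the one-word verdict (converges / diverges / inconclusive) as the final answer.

Let a_n denote the general term. Form the ratio a_{n+1}/a_n and simplify:
a_{n+1}/a_n = (n/(n + 1))^n
Take the limit as n -> infinity: L = exp(-1).
Since L = exp(-1) < 1, the ratio test implies the series converges.

converges


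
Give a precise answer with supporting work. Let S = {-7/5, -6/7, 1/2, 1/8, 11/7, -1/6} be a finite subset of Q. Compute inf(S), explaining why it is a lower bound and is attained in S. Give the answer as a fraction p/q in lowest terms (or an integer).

S is finite, so inf(S) = min(S).
Sorted increasing:
-7/5, -6/7, -1/6, 1/8, 1/2, 11/7
The extremum is -7/5.
For every x in S, x >= -7/5. And -7/5 is in S, so it is attained.
Therefore inf(S) = -7/5.

-7/5


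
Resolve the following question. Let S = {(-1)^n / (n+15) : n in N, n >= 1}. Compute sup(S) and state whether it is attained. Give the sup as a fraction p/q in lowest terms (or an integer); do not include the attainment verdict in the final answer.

Analysis:
- Values: -1/16, 1/17, -1/18, 1/19, -1/20, ...
- Positive terms (even n): 1/(2+15), 1/(4+15), ... decreasing -> max = 1/17 (n=2).
- Negative terms (odd n): -1/(1+15), -1/(3+15), ... increasing -> min = -1/16 (n=1).
- So sup = 1/17 (attained at n=2); inf = -1/16 (attained at n=1).
Conclusion: sup(S) = 1/17, attained in S.

1/17


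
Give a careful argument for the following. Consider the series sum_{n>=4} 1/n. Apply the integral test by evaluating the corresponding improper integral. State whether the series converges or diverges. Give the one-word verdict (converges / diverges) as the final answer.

Let f(x) = 1/x. Then f is positive, continuous, and decreasing on [4, infinity), so the integral test applies.
Compute the improper integral int_{4}^infinity f(x) dx:
  antiderivative F(x) = log(x).
  As x -> infinity, log(x) -> infinity.
  So int = infinity - log(4) = infinity. By the integral test, the series diverges.

diverges


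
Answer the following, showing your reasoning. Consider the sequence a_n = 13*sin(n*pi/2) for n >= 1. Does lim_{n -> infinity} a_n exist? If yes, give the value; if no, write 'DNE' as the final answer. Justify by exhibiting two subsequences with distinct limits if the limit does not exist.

Examine the behaviour of a_n along subsequences.
a_{4k+1} = 13*sin(pi/2 + 2k*pi) = 13 -> 13. a_{4k+3} = 13*sin(3pi/2 + 2k*pi) = -13 -> -13.
Since these two subsequential limits are 13 and -13, distinct, the full sequence cannot converge (a convergent sequence has all subsequences tending to the same limit). So lim a_n does not exist.

DNE


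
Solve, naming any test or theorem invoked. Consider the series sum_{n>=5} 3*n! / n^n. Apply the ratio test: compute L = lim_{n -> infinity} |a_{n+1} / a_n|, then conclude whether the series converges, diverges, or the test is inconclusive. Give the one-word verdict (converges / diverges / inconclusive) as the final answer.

Let a_n denote the general term. Form the ratio a_{n+1}/a_n and simplify:
a_{n+1}/a_n = (n/(n + 1))^n
Take the limit as n -> infinity: L = exp(-1).
Since L = exp(-1) < 1, the ratio test implies the series converges.

converges


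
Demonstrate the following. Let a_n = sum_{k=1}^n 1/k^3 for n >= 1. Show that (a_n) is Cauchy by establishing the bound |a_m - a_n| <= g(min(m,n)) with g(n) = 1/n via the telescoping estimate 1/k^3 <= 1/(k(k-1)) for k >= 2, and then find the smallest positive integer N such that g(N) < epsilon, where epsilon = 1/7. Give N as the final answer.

For m > n >= 1: |a_m - a_n| = sum_{k=n+1}^m 1/k^3.
Use 1/k^3 <= 1/(k(k-1)) = 1/(k-1) - 1/k for k >= 2 (which holds since k^3 >= k^2 >= k(k-1) for k >= 2):
sum_{k=n+1}^m 1/k^3 <= sum_{k=n+1}^m (1/(k-1) - 1/k) = 1/n - 1/m <= 1/n.
By symmetry the same bound holds with n,m swapped, so |a_m - a_n| <= 1/min(m,n) = g(min(m,n)). Since g(n) -> 0, (a_n) is Cauchy.
Now solve g(N) < 1/7: 1/N < 1/7 <=> N > 1/(1/7) = 7.
The smallest integer strictly greater than 7 is N = 8.
Check: g(8) = 1/8 < 1/7; g(7) = 1/7 >= 1/7. So N = 8.

8


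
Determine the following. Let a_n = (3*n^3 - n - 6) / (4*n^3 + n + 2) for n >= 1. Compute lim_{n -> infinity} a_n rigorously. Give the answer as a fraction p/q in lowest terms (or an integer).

Divide numerator and denominator by n^3, the highest power:
numerator / n^3 = 3 - 1/n^2 - 6/n^3
denominator / n^3 = 4 + n^(-2) + 2/n^3
As n -> infinity, all terms of the form c/n^k (k >= 1) tend to 0.
So numerator / n^3 -> 3 and denominator / n^3 -> 4.
Therefore lim a_n = 3/4.

3/4


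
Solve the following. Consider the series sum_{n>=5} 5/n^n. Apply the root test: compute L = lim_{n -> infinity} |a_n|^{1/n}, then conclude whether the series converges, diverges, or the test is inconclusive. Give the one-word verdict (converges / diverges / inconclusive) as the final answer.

Let a_n denote the general term. Form |a_n|^(1/n) and simplify:
|a_n|^(1/n) = 5^(1/n)/n
Take the limit as n -> infinity: L = 0.
Since L = 0 < 1, the root test implies convergence.

converges


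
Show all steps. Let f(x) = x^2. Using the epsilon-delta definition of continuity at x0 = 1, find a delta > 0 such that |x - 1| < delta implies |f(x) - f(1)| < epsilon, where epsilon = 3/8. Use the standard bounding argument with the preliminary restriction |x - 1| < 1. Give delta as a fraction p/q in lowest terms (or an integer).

Factor: |x^2 - (1)^2| = |x - 1| * |x + 1|.
Impose |x - 1| < 1 first. Then |x + 1| = |(x - 1) + 2*(1)| <= |x - 1| + 2*|1| < 1 + 2 = 3.
So |x^2 - (1)^2| < delta * 3.
We need delta * 3 <= 3/8, i.e. delta <= 3/8/3 = 1/8.
Since 1/8 < 1, this is tighter than 1; take delta = 1/8.
So delta = 1/8 works.

1/8


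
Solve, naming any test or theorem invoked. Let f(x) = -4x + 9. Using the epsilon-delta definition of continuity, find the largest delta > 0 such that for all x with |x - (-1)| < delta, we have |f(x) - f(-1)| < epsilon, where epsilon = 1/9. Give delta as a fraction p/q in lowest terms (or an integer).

We compute f(-1) = -4*(-1) + 9 = 13.
|f(x) - f(-1)| = |-4x + 9 - (13)| = |-4(x - (-1))| = 4|x - (-1)|.
We need 4|x - (-1)| < 1/9, i.e. |x - (-1)| < 1/9 / 4 = 1/36.
So any delta <= 1/36 works. Conversely, if delta > 1/36, then x = -1 + 1/36 satisfies |x - (-1)| = 1/36 < delta but |f(x) - f(-1)| = 4 * 1/36 = 1/9, which is not < 1/9; so no larger delta works.
Hence the largest such delta is 1/36.

1/36


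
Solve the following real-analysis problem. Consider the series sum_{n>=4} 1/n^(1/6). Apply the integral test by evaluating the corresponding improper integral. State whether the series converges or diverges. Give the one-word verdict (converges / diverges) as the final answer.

Let f(x) = x^(-1/6). Then f is positive, continuous, and decreasing on [4, infinity), so the integral test applies.
Compute the improper integral int_{4}^infinity f(x) dx:
  antiderivative F(x) = 6*x^(5/6)/5.
  As x -> infinity, F(x) -> infinity (since p = 1/6 < 1).
  So the integral diverges. By the integral test, the series diverges.

diverges


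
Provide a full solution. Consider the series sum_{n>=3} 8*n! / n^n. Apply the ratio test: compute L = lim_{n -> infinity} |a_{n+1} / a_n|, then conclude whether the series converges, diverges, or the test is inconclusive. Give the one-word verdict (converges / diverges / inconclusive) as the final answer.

Let a_n denote the general term. Form the ratio a_{n+1}/a_n and simplify:
a_{n+1}/a_n = (n/(n + 1))^n
Take the limit as n -> infinity: L = exp(-1).
Since L = exp(-1) < 1, the ratio test implies the series converges.

converges


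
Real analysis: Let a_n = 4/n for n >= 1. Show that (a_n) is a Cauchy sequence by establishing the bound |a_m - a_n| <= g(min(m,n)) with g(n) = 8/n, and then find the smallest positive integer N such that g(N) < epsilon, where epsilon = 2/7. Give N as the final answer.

For any m, n >= 1, by the triangle inequality:
|a_m - a_n| = |4/m - 4/n| <= 4*1/m + 4*1/n <= 8/min(m,n).
So g(n) = 8/n bounds the Cauchy difference. Since g(n) -> 0, (a_n) is Cauchy.
Now solve g(N) < 2/7: 8/N < 2/7 <=> N > 8 / (2/7) = 28.
The smallest integer strictly greater than 28 is N = 29.
Check: g(29) = 8/29 = 8/29 < 2/7; g(28) = 2/7 >= 2/7. So N = 29.

29


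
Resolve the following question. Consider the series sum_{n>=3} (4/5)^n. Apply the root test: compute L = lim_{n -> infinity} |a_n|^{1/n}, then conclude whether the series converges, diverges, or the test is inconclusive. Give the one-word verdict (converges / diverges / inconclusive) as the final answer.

Let a_n denote the general term. Form |a_n|^(1/n) and simplify:
|a_n|^(1/n) = 4/5
Take the limit as n -> infinity: L = 4/5.
Since L = 4/5 < 1, the root test implies convergence.

converges


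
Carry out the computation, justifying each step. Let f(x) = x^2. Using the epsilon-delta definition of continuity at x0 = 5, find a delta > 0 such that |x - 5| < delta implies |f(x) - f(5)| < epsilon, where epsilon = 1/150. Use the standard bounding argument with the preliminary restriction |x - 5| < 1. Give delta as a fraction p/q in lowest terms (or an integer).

Factor: |x^2 - (5)^2| = |x - 5| * |x + 5|.
Impose |x - 5| < 1 first. Then |x + 5| = |(x - 5) + 2*(5)| <= |x - 5| + 2*|5| < 1 + 10 = 11.
So |x^2 - (5)^2| < delta * 11.
We need delta * 11 <= 1/150, i.e. delta <= 1/150/11 = 1/1650.
Since 1/1650 < 1, this is tighter than 1; take delta = 1/1650.
So delta = 1/1650 works.

1/1650


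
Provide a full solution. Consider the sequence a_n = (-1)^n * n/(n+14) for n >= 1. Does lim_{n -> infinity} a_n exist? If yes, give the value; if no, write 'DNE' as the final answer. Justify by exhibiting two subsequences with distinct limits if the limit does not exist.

Examine the behaviour of a_n along subsequences.
a_{2k} = 2k/(2k+14) -> 1. a_{2k+1} = -(2k+1)/(2k+15) -> -1.
Since these two subsequential limits are 1 and -1, distinct, the full sequence cannot converge (a convergent sequence has all subsequences tending to the same limit). So lim a_n does not exist.

DNE


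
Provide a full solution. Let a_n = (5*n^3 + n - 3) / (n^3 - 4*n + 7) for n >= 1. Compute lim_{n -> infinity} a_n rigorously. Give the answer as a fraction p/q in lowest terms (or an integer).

Divide numerator and denominator by n^3, the highest power:
numerator / n^3 = 5 + n^(-2) - 3/n^3
denominator / n^3 = 1 - 4/n^2 + 7/n^3
As n -> infinity, all terms of the form c/n^k (k >= 1) tend to 0.
So numerator / n^3 -> 5 and denominator / n^3 -> 1.
Therefore lim a_n = 5.

5


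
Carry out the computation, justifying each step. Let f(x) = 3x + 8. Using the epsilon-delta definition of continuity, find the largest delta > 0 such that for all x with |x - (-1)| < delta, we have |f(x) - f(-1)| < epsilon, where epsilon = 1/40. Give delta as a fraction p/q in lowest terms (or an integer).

We compute f(-1) = 3*(-1) + 8 = 5.
|f(x) - f(-1)| = |3x + 8 - (5)| = |3(x - (-1))| = 3|x - (-1)|.
We need 3|x - (-1)| < 1/40, i.e. |x - (-1)| < 1/40 / 3 = 1/120.
So any delta <= 1/120 works. Conversely, if delta > 1/120, then x = -1 + 1/120 satisfies |x - (-1)| = 1/120 < delta but |f(x) - f(-1)| = 3 * 1/120 = 1/40, which is not < 1/40; so no larger delta works.
Hence the largest such delta is 1/120.

1/120


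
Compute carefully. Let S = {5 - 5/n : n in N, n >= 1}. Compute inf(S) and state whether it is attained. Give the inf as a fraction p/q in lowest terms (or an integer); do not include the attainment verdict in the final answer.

Analysis:
- Values: 0, 5/2, 10/3, 15/4, ... strictly increasing.
- Minimum is 0 (n=1); inf = 0 (attained).
- 5 - 5/n -> 5 from below; sup = 5, not attained.
Conclusion: inf(S) = 0, attained in S.

0


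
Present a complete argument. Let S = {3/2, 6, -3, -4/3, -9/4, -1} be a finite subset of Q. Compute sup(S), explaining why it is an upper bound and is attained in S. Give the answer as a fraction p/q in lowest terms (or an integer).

S is finite, so sup(S) = max(S).
Sorted decreasing:
6, 3/2, -1, -4/3, -9/4, -3
The extremum is 6.
For every x in S, x <= 6. And 6 is in S, so it is attained.
Therefore sup(S) = 6.

6


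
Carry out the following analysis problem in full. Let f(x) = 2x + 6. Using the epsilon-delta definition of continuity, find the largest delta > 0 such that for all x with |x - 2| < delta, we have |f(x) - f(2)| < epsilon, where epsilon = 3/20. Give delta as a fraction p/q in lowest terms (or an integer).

We compute f(2) = 2*(2) + 6 = 10.
|f(x) - f(2)| = |2x + 6 - (10)| = |2(x - 2)| = 2|x - 2|.
We need 2|x - 2| < 3/20, i.e. |x - 2| < 3/20 / 2 = 3/40.
So any delta <= 3/40 works. Conversely, if delta > 3/40, then x = 2 + 3/40 satisfies |x - 2| = 3/40 < delta but |f(x) - f(2)| = 2 * 3/40 = 3/20, which is not < 3/20; so no larger delta works.
Hence the largest such delta is 3/40.

3/40


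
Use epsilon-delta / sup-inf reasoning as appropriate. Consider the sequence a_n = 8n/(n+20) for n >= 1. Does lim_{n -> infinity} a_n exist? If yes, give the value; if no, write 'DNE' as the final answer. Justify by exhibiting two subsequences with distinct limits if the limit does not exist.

Examine the behaviour of a_n along subsequences.
Even-n subsequence a_{2k} = 8(2k)/(2k+20) -> 8. Odd-n subsequence a_{2k+1} = 8(2k+1)/(2k+21) -> 8. Both tend to 8, which suggests the limit is 8; verify directly.
|a_n - 8| = |8n - 8(n+20)| / (n+20) = 160/(n+20) < 160/n for every n >= 1.
Given epsilon > 0, choose a positive integer N > 160/epsilon. Then for all n >= N, |a_n - 8| < 160/n <= 160/N < epsilon.
So by the definition of the limit, lim a_n exists and equals 8.

8


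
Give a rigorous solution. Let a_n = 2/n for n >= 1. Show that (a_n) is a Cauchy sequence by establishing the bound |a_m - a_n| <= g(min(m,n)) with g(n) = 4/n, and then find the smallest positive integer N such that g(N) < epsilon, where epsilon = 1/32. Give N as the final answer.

For any m, n >= 1, by the triangle inequality:
|a_m - a_n| = |2/m - 2/n| <= 2*1/m + 2*1/n <= 4/min(m,n).
So g(n) = 4/n bounds the Cauchy difference. Since g(n) -> 0, (a_n) is Cauchy.
Now solve g(N) < 1/32: 4/N < 1/32 <=> N > 4 / (1/32) = 128.
The smallest integer strictly greater than 128 is N = 129.
Check: g(129) = 4/129 = 4/129 < 1/32; g(128) = 1/32 >= 1/32. So N = 129.

129


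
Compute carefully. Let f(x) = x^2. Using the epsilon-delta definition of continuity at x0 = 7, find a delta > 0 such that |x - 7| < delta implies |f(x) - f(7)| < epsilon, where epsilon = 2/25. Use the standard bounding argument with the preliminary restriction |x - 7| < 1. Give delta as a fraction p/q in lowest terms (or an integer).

Factor: |x^2 - (7)^2| = |x - 7| * |x + 7|.
Impose |x - 7| < 1 first. Then |x + 7| = |(x - 7) + 2*(7)| <= |x - 7| + 2*|7| < 1 + 14 = 15.
So |x^2 - (7)^2| < delta * 15.
We need delta * 15 <= 2/25, i.e. delta <= 2/25/15 = 2/375.
Since 2/375 < 1, this is tighter than 1; take delta = 2/375.
So delta = 2/375 works.

2/375


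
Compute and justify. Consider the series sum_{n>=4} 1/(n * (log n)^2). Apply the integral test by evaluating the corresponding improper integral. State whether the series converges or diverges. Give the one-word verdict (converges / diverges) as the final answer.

Let f(x) = 1/(x*log(x)^2). Then f is positive, continuous, and decreasing on [4, infinity), so the integral test applies.
Compute the improper integral int_{4}^infinity f(x) dx:
  antiderivative F(x) = -1/log(x).
  F(x) -> 0 as x -> infinity.  int = 0 - F(4) = 1/log(4) < infinity. By the integral test, the series converges.

converges


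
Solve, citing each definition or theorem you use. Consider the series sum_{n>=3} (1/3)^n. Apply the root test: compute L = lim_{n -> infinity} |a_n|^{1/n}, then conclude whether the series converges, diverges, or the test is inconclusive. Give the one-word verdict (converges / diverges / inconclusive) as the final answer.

Let a_n denote the general term. Form |a_n|^(1/n) and simplify:
|a_n|^(1/n) = 1/3
Take the limit as n -> infinity: L = 1/3.
Since L = 1/3 < 1, the root test implies convergence.

converges


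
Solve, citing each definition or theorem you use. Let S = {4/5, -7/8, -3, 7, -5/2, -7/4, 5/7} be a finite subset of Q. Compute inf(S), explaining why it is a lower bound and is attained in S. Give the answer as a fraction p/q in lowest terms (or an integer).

S is finite, so inf(S) = min(S).
Sorted increasing:
-3, -5/2, -7/4, -7/8, 5/7, 4/5, 7
The extremum is -3.
For every x in S, x >= -3. And -3 is in S, so it is attained.
Therefore inf(S) = -3.

-3


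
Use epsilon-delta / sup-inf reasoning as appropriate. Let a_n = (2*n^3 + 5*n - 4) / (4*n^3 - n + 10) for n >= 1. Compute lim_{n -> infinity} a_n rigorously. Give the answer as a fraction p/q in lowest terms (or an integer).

Divide numerator and denominator by n^3, the highest power:
numerator / n^3 = 2 + 5/n^2 - 4/n^3
denominator / n^3 = 4 - 1/n^2 + 10/n^3
As n -> infinity, all terms of the form c/n^k (k >= 1) tend to 0.
So numerator / n^3 -> 2 and denominator / n^3 -> 4.
Therefore lim a_n = 1/2.

1/2


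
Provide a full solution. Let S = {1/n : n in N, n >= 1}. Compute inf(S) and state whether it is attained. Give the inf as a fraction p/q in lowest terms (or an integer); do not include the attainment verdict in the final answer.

Analysis:
- Values: 1, 1/2, 1/3, 1/4, ... strictly decreasing.
- The maximum is 1 (n=1); sup = 1 (attained).
- The set is bounded below by 0; 1/n -> 0 so 0 is the greatest lower bound.
- 0 is not in the set, so inf = 0 is not attained.
Conclusion: inf(S) = 0, not attained in S.

0


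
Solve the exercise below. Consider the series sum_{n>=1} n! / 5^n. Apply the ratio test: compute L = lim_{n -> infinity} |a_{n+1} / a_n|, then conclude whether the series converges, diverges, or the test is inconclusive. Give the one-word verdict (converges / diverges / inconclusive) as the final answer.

Let a_n denote the general term. Form the ratio a_{n+1}/a_n and simplify:
a_{n+1}/a_n = n/5 + 1/5
Take the limit as n -> infinity: L = infinity.
Since L = infinity > 1 (or L = infinity), the ratio test implies the series diverges.

diverges


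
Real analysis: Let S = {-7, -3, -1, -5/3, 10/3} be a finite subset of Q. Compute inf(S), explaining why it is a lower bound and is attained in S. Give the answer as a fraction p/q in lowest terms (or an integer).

S is finite, so inf(S) = min(S).
Sorted increasing:
-7, -3, -5/3, -1, 10/3
The extremum is -7.
For every x in S, x >= -7. And -7 is in S, so it is attained.
Therefore inf(S) = -7.

-7


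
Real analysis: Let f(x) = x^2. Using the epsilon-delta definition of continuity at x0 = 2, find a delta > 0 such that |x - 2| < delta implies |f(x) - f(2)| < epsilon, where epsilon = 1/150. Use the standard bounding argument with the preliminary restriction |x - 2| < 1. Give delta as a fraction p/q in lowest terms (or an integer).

Factor: |x^2 - (2)^2| = |x - 2| * |x + 2|.
Impose |x - 2| < 1 first. Then |x + 2| = |(x - 2) + 2*(2)| <= |x - 2| + 2*|2| < 1 + 4 = 5.
So |x^2 - (2)^2| < delta * 5.
We need delta * 5 <= 1/150, i.e. delta <= 1/150/5 = 1/750.
Since 1/750 < 1, this is tighter than 1; take delta = 1/750.
So delta = 1/750 works.

1/750


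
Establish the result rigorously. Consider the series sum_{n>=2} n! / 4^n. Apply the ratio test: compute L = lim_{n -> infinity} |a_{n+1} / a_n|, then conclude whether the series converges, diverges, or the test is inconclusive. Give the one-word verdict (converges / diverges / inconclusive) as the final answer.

Let a_n denote the general term. Form the ratio a_{n+1}/a_n and simplify:
a_{n+1}/a_n = n/4 + 1/4
Take the limit as n -> infinity: L = infinity.
Since L = infinity > 1 (or L = infinity), the ratio test implies the series diverges.

diverges


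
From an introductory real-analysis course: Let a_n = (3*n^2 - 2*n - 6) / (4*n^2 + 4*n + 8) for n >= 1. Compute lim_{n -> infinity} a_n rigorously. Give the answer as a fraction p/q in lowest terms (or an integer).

Divide numerator and denominator by n^2, the highest power:
numerator / n^2 = 3 - 2/n - 6/n^2
denominator / n^2 = 4 + 4/n + 8/n^2
As n -> infinity, all terms of the form c/n^k (k >= 1) tend to 0.
So numerator / n^2 -> 3 and denominator / n^2 -> 4.
Therefore lim a_n = 3/4.

3/4


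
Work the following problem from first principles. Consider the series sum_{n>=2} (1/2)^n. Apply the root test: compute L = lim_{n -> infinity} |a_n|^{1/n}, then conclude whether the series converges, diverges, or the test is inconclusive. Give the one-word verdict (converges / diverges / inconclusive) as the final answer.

Let a_n denote the general term. Form |a_n|^(1/n) and simplify:
|a_n|^(1/n) = 1/2
Take the limit as n -> infinity: L = 1/2.
Since L = 1/2 < 1, the root test implies convergence.

converges


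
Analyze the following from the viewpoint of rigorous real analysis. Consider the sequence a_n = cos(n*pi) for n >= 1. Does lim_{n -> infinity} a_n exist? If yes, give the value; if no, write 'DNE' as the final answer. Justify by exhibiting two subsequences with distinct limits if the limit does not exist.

Examine the behaviour of a_n along subsequences.
cos(n*pi) = (-1)^n, so a_n = (-1)^n. a_{2k} = 1 -> 1. a_{2k+1} = -1 -> -1.
Since these two subsequential limits are 1 and -1, distinct, the full sequence cannot converge (a convergent sequence has all subsequences tending to the same limit). So lim a_n does not exist.

DNE


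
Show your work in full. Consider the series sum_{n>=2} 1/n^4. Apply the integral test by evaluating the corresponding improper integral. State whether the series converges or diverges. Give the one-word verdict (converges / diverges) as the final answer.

Let f(x) = x^(-4). Then f is positive, continuous, and decreasing on [2, infinity), so the integral test applies.
Compute the improper integral int_{2}^infinity f(x) dx:
  antiderivative F(x) = -1/(3*x^3).
  As x -> infinity, F(x) -> 0 (since p = 4 > 1).
  So int = F(infinity) - F(2) = 0 - (-1/24) = 1/24.
  Finite, so by the integral test, the series converges.

converges
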